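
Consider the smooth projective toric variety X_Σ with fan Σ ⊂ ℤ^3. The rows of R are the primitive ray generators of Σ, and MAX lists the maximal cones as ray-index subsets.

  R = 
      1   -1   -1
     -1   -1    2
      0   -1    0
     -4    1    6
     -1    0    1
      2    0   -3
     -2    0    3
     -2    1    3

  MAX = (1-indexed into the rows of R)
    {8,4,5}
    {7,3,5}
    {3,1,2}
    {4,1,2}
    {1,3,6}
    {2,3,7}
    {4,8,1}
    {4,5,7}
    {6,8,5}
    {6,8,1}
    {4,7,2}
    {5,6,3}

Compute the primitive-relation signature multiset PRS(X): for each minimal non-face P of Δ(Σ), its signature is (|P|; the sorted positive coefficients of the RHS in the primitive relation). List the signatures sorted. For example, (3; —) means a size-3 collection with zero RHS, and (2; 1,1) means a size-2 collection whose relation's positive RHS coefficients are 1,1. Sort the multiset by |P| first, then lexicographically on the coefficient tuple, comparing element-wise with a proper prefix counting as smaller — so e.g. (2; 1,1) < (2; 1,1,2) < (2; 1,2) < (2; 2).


Δ(Σ) — 8 vertices, 10 min non-faces:

  P={6,7}:  v_{6} + v_{7} = 0 — sig = (2; —)
  P={1,5}:  v_{1} + v_{5} = v_{3} — sig = (2; 1)
  P={1,7}:  v_{1} + v_{7} = v_{2} — sig = (2; 1)
  P={2,6}:  v_{2} + v_{6} = v_{1} — sig = (2; 1)
  P={3,8}:  v_{3} + v_{8} = v_{7} — sig = (2; 1)
  P={4,6}:  v_{4} + v_{6} = v_{8} — sig = (2; 1)
  P={7,8}:  v_{7} + v_{8} = v_{4} — sig = (2; 1)
  P={2,5}:  v_{2} + v_{5} = v_{3} + v_{7} — sig = (2; 1,1)
  P={2,8}:  v_{2} + v_{8} = v_{1} + v_{4} — sig = (2; 1,1)
  P={3,4}:  v_{3} + v_{4} = 2·v_{7} — sig = (2; 2)

Signatures (|P|; sorted positive RHS coefficients), sorted:
[(2; —), (2; 1), (2; 1), (2; 1), (2; 1), (2; 1), (2; 1), (2; 1,1), (2; 1,1), (2; 2)]


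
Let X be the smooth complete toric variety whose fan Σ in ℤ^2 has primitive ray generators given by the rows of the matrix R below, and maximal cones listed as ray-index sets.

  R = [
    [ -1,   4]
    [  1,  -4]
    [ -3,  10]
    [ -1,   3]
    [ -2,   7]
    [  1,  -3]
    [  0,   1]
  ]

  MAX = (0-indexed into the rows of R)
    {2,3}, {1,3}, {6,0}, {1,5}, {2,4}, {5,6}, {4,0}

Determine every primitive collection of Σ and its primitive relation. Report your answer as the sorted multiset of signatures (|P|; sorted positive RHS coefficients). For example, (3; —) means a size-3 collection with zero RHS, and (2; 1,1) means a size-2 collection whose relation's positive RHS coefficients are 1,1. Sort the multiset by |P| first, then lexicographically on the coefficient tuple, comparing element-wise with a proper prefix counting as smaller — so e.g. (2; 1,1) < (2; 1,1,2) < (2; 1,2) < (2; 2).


14 collections generate NE(X_Σ); each relation:

  P={0,1}:  v_{0} + v_{1} = 0  →  sig = (2; —)
  P={3,5}:  v_{3} + v_{5} = 0  →  sig = (2; —)
  P={0,3}:  v_{0} + v_{3} = v_{4}  →  sig = (2; 1)
  P={0,5}:  v_{0} + v_{5} = v_{6}  →  sig = (2; 1)
  P={1,4}:  v_{1} + v_{4} = v_{3}  →  sig = (2; 1)
  P={1,6}:  v_{1} + v_{6} = v_{5}  →  sig = (2; 1)
  P={2,5}:  v_{2} + v_{5} = v_{4}  →  sig = (2; 1)
  P={3,4}:  v_{3} + v_{4} = v_{2}  →  sig = (2; 1)
  P={3,6}:  v_{3} + v_{6} = v_{0}  →  sig = (2; 1)
  P={4,5}:  v_{4} + v_{5} = v_{0}  →  sig = (2; 1)
  P={2,6}:  v_{2} + v_{6} = v_{0} + v_{4}  →  sig = (2; 1,1)
  P={0,2}:  v_{0} + v_{2} = 2·v_{4}  →  sig = (2; 2)
  P={1,2}:  v_{1} + v_{2} = 2·v_{3}  →  sig = (2; 2)
  P={4,6}:  v_{4} + v_{6} = 2·v_{0}  →  sig = (2; 2)

Hence PRS(X_Σ) =
    (2; —)
    (2; —)
    (2; 1)
    (2; 1)
    (2; 1)
    (2; 1)
    (2; 1)
    (2; 1)
    (2; 1)
    (2; 1)
    (2; 1,1)
    (2; 2)
    (2; 2)
    (2; 2)


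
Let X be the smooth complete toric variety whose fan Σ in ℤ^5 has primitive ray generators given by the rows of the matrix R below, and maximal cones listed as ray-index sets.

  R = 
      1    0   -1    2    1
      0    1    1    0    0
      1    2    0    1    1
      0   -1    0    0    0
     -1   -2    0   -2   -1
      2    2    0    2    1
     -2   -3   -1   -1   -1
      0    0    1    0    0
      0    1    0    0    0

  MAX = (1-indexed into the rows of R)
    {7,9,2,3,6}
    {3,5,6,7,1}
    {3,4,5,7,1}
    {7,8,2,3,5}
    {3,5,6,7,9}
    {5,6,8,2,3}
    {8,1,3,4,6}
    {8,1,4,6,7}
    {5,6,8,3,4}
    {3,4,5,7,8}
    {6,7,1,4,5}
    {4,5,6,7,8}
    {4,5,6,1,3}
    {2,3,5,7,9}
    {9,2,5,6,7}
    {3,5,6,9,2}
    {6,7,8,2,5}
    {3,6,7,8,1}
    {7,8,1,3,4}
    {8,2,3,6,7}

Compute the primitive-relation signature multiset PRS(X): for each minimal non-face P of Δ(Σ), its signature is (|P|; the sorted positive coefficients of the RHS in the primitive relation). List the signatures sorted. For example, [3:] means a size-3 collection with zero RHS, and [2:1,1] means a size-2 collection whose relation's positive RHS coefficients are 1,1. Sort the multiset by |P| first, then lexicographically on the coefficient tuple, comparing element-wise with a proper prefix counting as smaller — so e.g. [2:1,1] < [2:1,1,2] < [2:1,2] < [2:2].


9 minimal non-faces of Δ(Σ) (on 9 rays):

  {4,9}:  v_{4} + v_{9} = 0  ⟹  sig = [2:]
  {2,4}:  v_{2} + v_{4} = v_{8}  ⟹  sig = [2:1]
  {8,9}:  v_{8} + v_{9} = v_{2}  ⟹  sig = [2:1]
  {1,9}:  v_{1} + v_{9} = v_{3} + v_{6} + v_{7}  ⟹  sig = [2:1,1,1]
  {1,2}:  v_{1} + v_{2} = v_{3} + v_{6} + v_{7} + v_{8}  ⟹  sig = [2:1,1,1,1]
  {1,5,8}:  v_{1} + v_{5} + v_{8} = 2·v_{4}  ⟹  sig = [3:2]
  {3,4,6,7}:  v_{3} + v_{4} + v_{6} + v_{7} = v_{1}  ⟹  sig = [4:1]
  {2,3,5,6,7}:  v_{2} + v_{3} + v_{5} + v_{6} + v_{7} = 0  ⟹  sig = [5:]
  {3,5,6,7,8}:  v_{3} + v_{5} + v_{6} + v_{7} + v_{8} = v_{4}  ⟹  sig = [5:1]

Signatures (|P|; sorted positive RHS coefficients), sorted:
    [2:]
    [2:1]
    [2:1]
    [2:1,1,1]
    [2:1,1,1,1]
    [3:2]
    [4:1]
    [5:]
    [5:1]


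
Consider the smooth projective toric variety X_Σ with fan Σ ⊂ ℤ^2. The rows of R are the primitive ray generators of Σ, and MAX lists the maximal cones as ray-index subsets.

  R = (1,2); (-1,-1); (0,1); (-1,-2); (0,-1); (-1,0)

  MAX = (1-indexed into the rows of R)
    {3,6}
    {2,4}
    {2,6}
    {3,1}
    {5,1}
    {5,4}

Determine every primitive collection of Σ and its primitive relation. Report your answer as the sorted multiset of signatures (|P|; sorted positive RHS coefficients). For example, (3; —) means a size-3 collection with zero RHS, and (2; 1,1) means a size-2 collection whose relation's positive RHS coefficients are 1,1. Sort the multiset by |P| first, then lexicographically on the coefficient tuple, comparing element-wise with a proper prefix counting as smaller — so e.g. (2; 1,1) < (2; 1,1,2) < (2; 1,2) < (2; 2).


Δ(Σ) — 6 vertices, 9 min non-faces:

  • {1,4}:  v_{1} + v_{4} = 0  so sig = (2; —)
  • {3,5}:  v_{3} + v_{5} = 0  so sig = (2; —)
  • {1,2}:  v_{1} + v_{2} = v_{3}  so sig = (2; 1)
  • {2,3}:  v_{2} + v_{3} = v_{6}  so sig = (2; 1)
  • {2,5}:  v_{2} + v_{5} = v_{4}  so sig = (2; 1)
  • {3,4}:  v_{3} + v_{4} = v_{2}  so sig = (2; 1)
  • {5,6}:  v_{5} + v_{6} = v_{2}  so sig = (2; 1)
  • {1,6}:  v_{1} + v_{6} = 2·v_{3}  so sig = (2; 2)
  • {4,6}:  v_{4} + v_{6} = 2·v_{2}  so sig = (2; 2)

Signatures (|P|; sorted positive RHS coefficients), sorted:
[(2; —), (2; —), (2; 1), (2; 1), (2; 1), (2; 1), (2; 1), (2; 2), (2; 2)]


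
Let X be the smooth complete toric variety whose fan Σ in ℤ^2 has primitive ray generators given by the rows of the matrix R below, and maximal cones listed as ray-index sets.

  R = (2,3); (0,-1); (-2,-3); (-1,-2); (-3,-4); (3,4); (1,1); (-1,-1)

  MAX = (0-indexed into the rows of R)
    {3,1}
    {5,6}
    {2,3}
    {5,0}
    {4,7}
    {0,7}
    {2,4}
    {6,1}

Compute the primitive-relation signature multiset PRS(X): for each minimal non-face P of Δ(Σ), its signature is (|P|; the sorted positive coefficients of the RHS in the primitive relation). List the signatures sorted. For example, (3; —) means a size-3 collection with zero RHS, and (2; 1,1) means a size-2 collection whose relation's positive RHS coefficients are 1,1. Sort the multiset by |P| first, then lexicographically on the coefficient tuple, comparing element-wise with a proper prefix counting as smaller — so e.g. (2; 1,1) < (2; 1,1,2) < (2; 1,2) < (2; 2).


Primitive collections (20):

  P = {0,2}:  v_{0} + v_{2} = 0  →  sig = (2; —)
  P = {4,5}:  v_{4} + v_{5} = 0  →  sig = (2; —)
  P = {6,7}:  v_{6} + v_{7} = 0  →  sig = (2; —)
  P = {0,3}:  v_{0} + v_{3} = v_{6}  →  sig = (2; 1)
  P = {0,4}:  v_{0} + v_{4} = v_{7}  →  sig = (2; 1)
  P = {0,6}:  v_{0} + v_{6} = v_{5}  →  sig = (2; 1)
  P = {1,7}:  v_{1} + v_{7} = v_{3}  →  sig = (2; 1)
  P = {2,5}:  v_{2} + v_{5} = v_{6}  →  sig = (2; 1)
  P = {2,6}:  v_{2} + v_{6} = v_{3}  →  sig = (2; 1)
  P = {2,7}:  v_{2} + v_{7} = v_{4}  →  sig = (2; 1)
  P = {3,6}:  v_{3} + v_{6} = v_{1}  →  sig = (2; 1)
  P = {3,7}:  v_{3} + v_{7} = v_{2}  →  sig = (2; 1)
  P = {4,6}:  v_{4} + v_{6} = v_{2}  →  sig = (2; 1)
  P = {5,7}:  v_{5} + v_{7} = v_{0}  →  sig = (2; 1)
  P = {1,4}:  v_{1} + v_{4} = v_{2} + v_{3}  →  sig = (2; 1,1)
  P = {0,1}:  v_{0} + v_{1} = 2·v_{6}  →  sig = (2; 2)
  P = {1,2}:  v_{1} + v_{2} = 2·v_{3}  →  sig = (2; 2)
  P = {3,4}:  v_{3} + v_{4} = 2·v_{2}  →  sig = (2; 2)
  P = {3,5}:  v_{3} + v_{5} = 2·v_{6}  →  sig = (2; 2)
  P = {1,5}:  v_{1} + v_{5} = 3·v_{6}  →  sig = (2; 3)

so the primitive-relation signature multiset is
[(2; —), (2; —), (2; —), (2; 1), (2; 1), (2; 1), (2; 1), (2; 1), (2; 1), (2; 1), (2; 1), (2; 1), (2; 1), (2; 1), (2; 1,1), (2; 2), (2; 2), (2; 2), (2; 2), (2; 3)]


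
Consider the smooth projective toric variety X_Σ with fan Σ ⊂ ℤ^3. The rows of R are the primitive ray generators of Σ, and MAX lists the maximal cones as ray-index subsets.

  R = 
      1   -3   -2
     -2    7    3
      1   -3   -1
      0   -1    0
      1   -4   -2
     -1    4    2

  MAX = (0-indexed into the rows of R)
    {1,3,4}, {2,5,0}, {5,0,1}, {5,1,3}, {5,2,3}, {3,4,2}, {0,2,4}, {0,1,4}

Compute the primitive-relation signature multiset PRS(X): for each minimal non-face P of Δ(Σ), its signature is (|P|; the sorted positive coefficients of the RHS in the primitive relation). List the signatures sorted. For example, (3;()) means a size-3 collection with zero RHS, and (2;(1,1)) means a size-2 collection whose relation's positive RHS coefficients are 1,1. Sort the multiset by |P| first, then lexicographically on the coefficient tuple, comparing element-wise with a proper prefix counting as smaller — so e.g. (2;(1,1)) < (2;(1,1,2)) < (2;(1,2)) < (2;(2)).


|primitive collections| = 3. Relations:

  {4,5}:  v_{4} + v_{5} = 0 — sig = (2;())
  {0,3}:  v_{0} + v_{3} = v_{4} — sig = (2;(1))
  {1,2}:  v_{1} + v_{2} = v_{5} — sig = (2;(1))

Hence PRS(X_Σ) =
    (2;())
    (2;(1))
    (2;(1))


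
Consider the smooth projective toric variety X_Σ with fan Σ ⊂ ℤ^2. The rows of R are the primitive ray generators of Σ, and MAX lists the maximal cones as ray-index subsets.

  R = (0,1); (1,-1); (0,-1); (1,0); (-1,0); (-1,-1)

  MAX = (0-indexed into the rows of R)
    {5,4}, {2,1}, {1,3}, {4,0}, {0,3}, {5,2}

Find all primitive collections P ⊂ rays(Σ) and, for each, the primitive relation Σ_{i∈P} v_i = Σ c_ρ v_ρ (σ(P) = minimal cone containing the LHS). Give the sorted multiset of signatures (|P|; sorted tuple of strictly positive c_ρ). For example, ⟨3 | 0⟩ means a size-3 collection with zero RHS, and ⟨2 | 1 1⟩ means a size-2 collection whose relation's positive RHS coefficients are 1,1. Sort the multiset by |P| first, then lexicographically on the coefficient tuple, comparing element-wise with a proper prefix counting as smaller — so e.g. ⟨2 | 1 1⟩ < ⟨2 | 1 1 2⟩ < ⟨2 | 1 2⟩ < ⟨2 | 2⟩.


9 minimal non-faces of Δ(Σ) (on 6 rays):

  • {0,2}:  v_{0} + v_{2} = 0  so sig = ⟨2 | 0⟩
  • {3,4}:  v_{3} + v_{4} = 0  so sig = ⟨2 | 0⟩
  • {0,1}:  v_{0} + v_{1} = v_{3}  so sig = ⟨2 | 1⟩
  • {0,5}:  v_{0} + v_{5} = v_{4}  so sig = ⟨2 | 1⟩
  • {1,4}:  v_{1} + v_{4} = v_{2}  so sig = ⟨2 | 1⟩
  • {2,3}:  v_{2} + v_{3} = v_{1}  so sig = ⟨2 | 1⟩
  • {2,4}:  v_{2} + v_{4} = v_{5}  so sig = ⟨2 | 1⟩
  • {3,5}:  v_{3} + v_{5} = v_{2}  so sig = ⟨2 | 1⟩
  • {1,5}:  v_{1} + v_{5} = 2·v_{2}  so sig = ⟨2 | 2⟩

Signatures (|P|; sorted positive RHS coefficients), sorted:
[⟨2 | 0⟩, ⟨2 | 0⟩, ⟨2 | 1⟩, ⟨2 | 1⟩, ⟨2 | 1⟩, ⟨2 | 1⟩, ⟨2 | 1⟩, ⟨2 | 1⟩, ⟨2 | 2⟩]


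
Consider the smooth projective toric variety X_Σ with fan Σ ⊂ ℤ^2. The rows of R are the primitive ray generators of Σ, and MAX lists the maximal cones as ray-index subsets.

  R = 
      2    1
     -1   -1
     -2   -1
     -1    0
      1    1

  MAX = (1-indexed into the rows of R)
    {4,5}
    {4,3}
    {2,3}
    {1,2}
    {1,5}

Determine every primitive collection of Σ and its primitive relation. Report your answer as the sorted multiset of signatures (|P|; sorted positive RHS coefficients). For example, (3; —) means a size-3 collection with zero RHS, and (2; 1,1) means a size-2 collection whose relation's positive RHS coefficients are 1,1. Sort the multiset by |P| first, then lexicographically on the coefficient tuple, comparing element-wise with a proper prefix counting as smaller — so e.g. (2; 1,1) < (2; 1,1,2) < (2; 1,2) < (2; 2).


|primitive collections| = 5. Relations:

  • {1,3}:  v_{1} + v_{3} = 0  so sig = (2; —)
  • {2,5}:  v_{2} + v_{5} = 0  so sig = (2; —)
  • {1,4}:  v_{1} + v_{4} = v_{5}  so sig = (2; 1)
  • {2,4}:  v_{2} + v_{4} = v_{3}  so sig = (2; 1)
  • {3,5}:  v_{3} + v_{5} = v_{4}  so sig = (2; 1)

so the primitive-relation signature multiset is
[(2; —), (2; —), (2; 1), (2; 1), (2; 1)]


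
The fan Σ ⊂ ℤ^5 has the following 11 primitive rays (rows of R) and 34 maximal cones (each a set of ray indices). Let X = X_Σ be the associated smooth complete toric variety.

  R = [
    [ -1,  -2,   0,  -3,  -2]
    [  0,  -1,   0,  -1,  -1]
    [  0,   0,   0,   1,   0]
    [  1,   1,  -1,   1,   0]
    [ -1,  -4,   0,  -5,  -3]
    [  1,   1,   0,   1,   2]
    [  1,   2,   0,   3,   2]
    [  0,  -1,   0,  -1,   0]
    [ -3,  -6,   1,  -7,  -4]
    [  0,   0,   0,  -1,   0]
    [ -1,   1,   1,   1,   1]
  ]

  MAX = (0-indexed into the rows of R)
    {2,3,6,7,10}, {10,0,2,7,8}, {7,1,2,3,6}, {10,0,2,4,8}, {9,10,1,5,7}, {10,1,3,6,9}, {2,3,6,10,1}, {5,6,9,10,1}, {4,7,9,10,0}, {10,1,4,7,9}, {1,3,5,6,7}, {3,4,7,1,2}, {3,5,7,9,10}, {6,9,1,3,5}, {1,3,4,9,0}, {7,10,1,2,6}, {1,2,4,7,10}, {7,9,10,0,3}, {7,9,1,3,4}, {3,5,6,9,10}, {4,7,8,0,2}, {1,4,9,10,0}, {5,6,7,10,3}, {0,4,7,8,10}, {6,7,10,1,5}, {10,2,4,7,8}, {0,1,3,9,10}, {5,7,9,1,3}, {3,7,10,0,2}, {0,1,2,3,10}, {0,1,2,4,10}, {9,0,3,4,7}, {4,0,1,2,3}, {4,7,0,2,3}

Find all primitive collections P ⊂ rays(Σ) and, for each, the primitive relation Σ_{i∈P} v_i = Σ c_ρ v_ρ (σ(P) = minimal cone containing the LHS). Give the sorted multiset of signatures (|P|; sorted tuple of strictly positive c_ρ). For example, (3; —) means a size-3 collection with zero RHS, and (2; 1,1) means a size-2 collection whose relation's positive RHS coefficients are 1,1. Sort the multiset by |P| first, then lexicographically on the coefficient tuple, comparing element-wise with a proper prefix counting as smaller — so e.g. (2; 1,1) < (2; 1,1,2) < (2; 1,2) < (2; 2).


|primitive collections| = 17. Relations:

  P = {0,6}:  v_{0} + v_{6} = 0  so sig = (2; —)
  P = {2,9}:  v_{2} + v_{9} = 0  so sig = (2; —)
  P = {0,5}:  v_{0} + v_{5} = v_{7} + v_{9}  so sig = (2; 1,1)
  P = {2,5}:  v_{2} + v_{5} = v_{6} + v_{7}  so sig = (2; 1,1)
  P = {4,6}:  v_{4} + v_{6} = v_{1} + v_{7}  so sig = (2; 1,1)
  P = {6,8}:  v_{6} + v_{8} = v_{2} + v_{4} + v_{7} + v_{10}  so sig = (2; 1,1,1,1)
  P = {8,9}:  v_{8} + v_{9} = v_{0} + v_{4} + v_{7} + v_{10}  so sig = (2; 1,1,1,1)
  P = {1,8}:  v_{1} + v_{8} = v_{2} + 2·v_{4} + v_{10}  so sig = (2; 1,1,2)
  P = {3,8}:  v_{3} + v_{8} = 2·v_{0} + v_{2} + v_{7}  so sig = (2; 1,1,2)
  P = {4,5}:  v_{4} + v_{5} = v_{1} + 2·v_{7} + v_{9}  so sig = (2; 1,1,2)
  P = {5,8}:  v_{5} + v_{8} = v_{4} + 2·v_{7} + v_{10}  so sig = (2; 1,1,2)
  P = {0,1,7}:  v_{0} + v_{1} + v_{7} = v_{4}  so sig = (3; 1)
  P = {3,4,10}:  v_{3} + v_{4} + v_{10} = v_{0}  so sig = (3; 1)
  P = {6,7,9}:  v_{6} + v_{7} + v_{9} = v_{5}  so sig = (3; 1)
  P = {1,3,7,10}:  v_{1} + v_{3} + v_{7} + v_{10} = 0  so sig = (4; —)
  P = {1,3,5,10}:  v_{1} + v_{3} + v_{5} + v_{10} = v_{6} + v_{9}  so sig = (4; 1,1)
  P = {0,2,4,7,10}:  v_{0} + v_{2} + v_{4} + v_{7} + v_{10} = v_{8}  so sig = (5; 1)

Hence PRS(X_Σ) =
    (2; —)
    (2; —)
    (2; 1,1)
    (2; 1,1)
    (2; 1,1)
    (2; 1,1,1,1)
    (2; 1,1,1,1)
    (2; 1,1,2)
    (2; 1,1,2)
    (2; 1,1,2)
    (2; 1,1,2)
    (3; 1)
    (3; 1)
    (3; 1)
    (4; —)
    (4; 1,1)
    (5; 1)


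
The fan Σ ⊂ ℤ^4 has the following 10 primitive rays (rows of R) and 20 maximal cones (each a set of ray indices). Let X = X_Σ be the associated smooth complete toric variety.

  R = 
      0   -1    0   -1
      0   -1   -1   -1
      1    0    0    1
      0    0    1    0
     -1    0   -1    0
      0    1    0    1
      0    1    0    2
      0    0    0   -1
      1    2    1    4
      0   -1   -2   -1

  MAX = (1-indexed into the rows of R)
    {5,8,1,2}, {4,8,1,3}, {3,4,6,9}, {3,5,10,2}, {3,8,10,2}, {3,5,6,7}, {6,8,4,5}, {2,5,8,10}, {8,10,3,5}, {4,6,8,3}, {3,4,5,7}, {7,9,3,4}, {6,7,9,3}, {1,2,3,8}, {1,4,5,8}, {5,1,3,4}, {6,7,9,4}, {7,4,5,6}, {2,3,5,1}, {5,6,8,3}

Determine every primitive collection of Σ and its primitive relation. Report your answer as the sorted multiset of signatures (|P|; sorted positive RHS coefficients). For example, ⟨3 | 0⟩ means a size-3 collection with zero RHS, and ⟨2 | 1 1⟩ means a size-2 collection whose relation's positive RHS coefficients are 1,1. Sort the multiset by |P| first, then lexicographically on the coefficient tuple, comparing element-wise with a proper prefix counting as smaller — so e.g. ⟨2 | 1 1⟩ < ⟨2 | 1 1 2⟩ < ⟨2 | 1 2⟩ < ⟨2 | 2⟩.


|primitive collections| = 20. Relations:

  P = {1,6}:  v_{1} + v_{6} = 0 — sig = ⟨2 | 0⟩
  P = {2,4}:  v_{2} + v_{4} = v_{1} — sig = ⟨2 | 1⟩
  P = {4,10}:  v_{4} + v_{10} = v_{2} — sig = ⟨2 | 1⟩
  P = {7,8}:  v_{7} + v_{8} = v_{6} — sig = ⟨2 | 1⟩
  P = {2,7}:  v_{2} + v_{7} = v_{3} + v_{5} — sig = ⟨2 | 1 1⟩
  P = {2,9}:  v_{2} + v_{9} = v_{3} + v_{7} — sig = ⟨2 | 1 1⟩
  P = {1,7}:  v_{1} + v_{7} = v_{3} + v_{4} + v_{5} — sig = ⟨2 | 1 1 1⟩
  P = {1,9}:  v_{1} + v_{9} = v_{3} + v_{4} + v_{7} — sig = ⟨2 | 1 1 1⟩
  P = {2,6}:  v_{2} + v_{6} = v_{3} + v_{5} + v_{8} — sig = ⟨2 | 1 1 1⟩
  P = {8,9}:  v_{8} + v_{9} = v_{3} + v_{4} + 2·v_{6} — sig = ⟨2 | 1 1 2⟩
  P = {9,10}:  v_{9} + v_{10} = 2·v_{3} + v_{5} + v_{6} — sig = ⟨2 | 1 1 2⟩
  P = {7,10}:  v_{7} + v_{10} = 2·v_{3} + 2·v_{5} + v_{8} — sig = ⟨2 | 1 2 2⟩
  P = {1,10}:  v_{1} + v_{10} = 2·v_{2} — sig = ⟨2 | 2⟩
  P = {5,9}:  v_{5} + v_{9} = 2·v_{7} — sig = ⟨2 | 2⟩
  P = {6,10}:  v_{6} + v_{10} = 2·v_{3} + 2·v_{5} + 2·v_{8} — sig = ⟨2 | 2 2 2⟩
  P = {3,4,5,8}:  v_{3} + v_{4} + v_{5} + v_{8} = 0 — sig = ⟨4 | 0⟩
  P = {1,3,5,8}:  v_{1} + v_{3} + v_{5} + v_{8} = v_{2} — sig = ⟨4 | 1⟩
  P = {2,3,5,8}:  v_{2} + v_{3} + v_{5} + v_{8} = v_{10} — sig = ⟨4 | 1⟩
  P = {3,4,5,6}:  v_{3} + v_{4} + v_{5} + v_{6} = v_{7} — sig = ⟨4 | 1⟩
  P = {3,4,6,7}:  v_{3} + v_{4} + v_{6} + v_{7} = v_{9} — sig = ⟨4 | 1⟩

Sorted signature multiset PRS(X):
{ ⟨2 | 0⟩,  ⟨2 | 1⟩ ×3,  ⟨2 | 1 1⟩ ×2,  ⟨2 | 1 1 1⟩ ×3,  ⟨2 | 1 1 2⟩ ×2,  ⟨2 | 1 2 2⟩,  ⟨2 | 2⟩ ×2,  ⟨2 | 2 2 2⟩,  ⟨4 | 0⟩,  ⟨4 | 1⟩ ×4 }


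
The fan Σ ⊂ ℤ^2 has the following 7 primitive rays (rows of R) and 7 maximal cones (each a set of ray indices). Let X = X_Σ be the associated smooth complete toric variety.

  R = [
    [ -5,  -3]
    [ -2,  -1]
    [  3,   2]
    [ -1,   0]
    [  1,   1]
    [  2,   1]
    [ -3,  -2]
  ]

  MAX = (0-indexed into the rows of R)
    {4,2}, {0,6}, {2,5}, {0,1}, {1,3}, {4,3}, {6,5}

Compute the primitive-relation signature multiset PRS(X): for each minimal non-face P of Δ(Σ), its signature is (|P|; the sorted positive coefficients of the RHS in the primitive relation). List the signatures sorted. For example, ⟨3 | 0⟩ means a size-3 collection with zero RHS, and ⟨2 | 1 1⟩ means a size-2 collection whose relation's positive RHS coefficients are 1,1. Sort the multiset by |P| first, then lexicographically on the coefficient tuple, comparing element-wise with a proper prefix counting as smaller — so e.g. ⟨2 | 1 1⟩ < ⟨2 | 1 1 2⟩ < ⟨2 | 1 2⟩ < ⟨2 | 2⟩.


Δ(Σ) — 7 vertices, 14 min non-faces:

  P={1,5}:  v_{1} + v_{5} = 0 ; sig = ⟨2 | 0⟩
  P={2,6}:  v_{2} + v_{6} = 0 ; sig = ⟨2 | 0⟩
  P={0,2}:  v_{0} + v_{2} = v_{1} ; sig = ⟨2 | 1⟩
  P={0,5}:  v_{0} + v_{5} = v_{6} ; sig = ⟨2 | 1⟩
  P={1,2}:  v_{1} + v_{2} = v_{4} ; sig = ⟨2 | 1⟩
  P={1,4}:  v_{1} + v_{4} = v_{3} ; sig = ⟨2 | 1⟩
  P={1,6}:  v_{1} + v_{6} = v_{0} ; sig = ⟨2 | 1⟩
  P={3,5}:  v_{3} + v_{5} = v_{4} ; sig = ⟨2 | 1⟩
  P={4,5}:  v_{4} + v_{5} = v_{2} ; sig = ⟨2 | 1⟩
  P={4,6}:  v_{4} + v_{6} = v_{1} ; sig = ⟨2 | 1⟩
  P={0,4}:  v_{0} + v_{4} = 2·v_{1} ; sig = ⟨2 | 2⟩
  P={2,3}:  v_{2} + v_{3} = 2·v_{4} ; sig = ⟨2 | 2⟩
  P={3,6}:  v_{3} + v_{6} = 2·v_{1} ; sig = ⟨2 | 2⟩
  P={0,3}:  v_{0} + v_{3} = 3·v_{1} ; sig = ⟨2 | 3⟩

Hence PRS(X_Σ) =
[⟨2 | 0⟩, ⟨2 | 0⟩, ⟨2 | 1⟩, ⟨2 | 1⟩, ⟨2 | 1⟩, ⟨2 | 1⟩, ⟨2 | 1⟩, ⟨2 | 1⟩, ⟨2 | 1⟩, ⟨2 | 1⟩, ⟨2 | 2⟩, ⟨2 | 2⟩, ⟨2 | 2⟩, ⟨2 | 3⟩]


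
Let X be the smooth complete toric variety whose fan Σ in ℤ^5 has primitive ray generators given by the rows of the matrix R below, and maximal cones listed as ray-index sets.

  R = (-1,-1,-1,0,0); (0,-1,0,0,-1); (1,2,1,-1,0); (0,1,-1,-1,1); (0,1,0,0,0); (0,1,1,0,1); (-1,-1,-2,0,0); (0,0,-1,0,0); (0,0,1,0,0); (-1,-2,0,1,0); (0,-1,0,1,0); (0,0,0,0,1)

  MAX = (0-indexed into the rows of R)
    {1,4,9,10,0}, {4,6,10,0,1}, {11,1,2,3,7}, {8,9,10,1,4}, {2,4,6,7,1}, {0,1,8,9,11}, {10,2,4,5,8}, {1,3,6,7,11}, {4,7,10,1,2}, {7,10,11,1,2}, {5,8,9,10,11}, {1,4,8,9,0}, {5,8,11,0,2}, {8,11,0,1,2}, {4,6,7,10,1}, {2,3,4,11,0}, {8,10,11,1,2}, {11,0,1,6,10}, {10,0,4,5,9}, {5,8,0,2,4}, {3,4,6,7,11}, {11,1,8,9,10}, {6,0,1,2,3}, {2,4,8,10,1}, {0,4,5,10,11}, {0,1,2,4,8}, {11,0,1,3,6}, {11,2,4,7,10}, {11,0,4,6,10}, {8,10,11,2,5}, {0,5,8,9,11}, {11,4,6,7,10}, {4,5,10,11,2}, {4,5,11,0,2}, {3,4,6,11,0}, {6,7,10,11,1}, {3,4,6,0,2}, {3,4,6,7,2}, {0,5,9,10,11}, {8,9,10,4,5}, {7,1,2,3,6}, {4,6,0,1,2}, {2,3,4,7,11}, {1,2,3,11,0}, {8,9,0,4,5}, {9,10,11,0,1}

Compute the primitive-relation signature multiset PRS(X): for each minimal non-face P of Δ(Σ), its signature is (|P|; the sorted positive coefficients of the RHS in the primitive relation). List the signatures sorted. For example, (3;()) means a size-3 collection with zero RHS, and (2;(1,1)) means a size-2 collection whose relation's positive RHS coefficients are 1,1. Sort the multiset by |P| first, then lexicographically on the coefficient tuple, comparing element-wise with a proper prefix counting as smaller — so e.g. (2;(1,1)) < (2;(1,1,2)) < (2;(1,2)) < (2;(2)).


Σ has 21 primitive collections:

  P={7,8}:  v_{7} + v_{8} = 0 ; sig = (2;())
  P={0,7}:  v_{0} + v_{7} = v_{6} ; sig = (2;(1))
  P={1,5}:  v_{1} + v_{5} = v_{8} ; sig = (2;(1))
  P={2,9}:  v_{2} + v_{9} = v_{8} ; sig = (2;(1))
  P={6,8}:  v_{6} + v_{8} = v_{0} ; sig = (2;(1))
  P={3,9}:  v_{3} + v_{9} = v_{0} + v_{11} ; sig = (2;(1,1))
  P={3,10}:  v_{3} + v_{10} = v_{7} + v_{11} ; sig = (2;(1,1))
  P={5,7}:  v_{5} + v_{7} = v_{4} + v_{11} ; sig = (2;(1,1))
  P={7,9}:  v_{7} + v_{9} = v_{0} + v_{10} ; sig = (2;(1,1))
  P={3,8}:  v_{3} + v_{8} = v_{0} + v_{2} + v_{11} ; sig = (2;(1,1,1))
  P={5,6}:  v_{5} + v_{6} = v_{0} + v_{4} + v_{11} ; sig = (2;(1,1,1))
  P={3,5}:  v_{3} + v_{5} = v_{0} + v_{2} + v_{4} + 2·v_{11} ; sig = (2;(1,1,1,2))
  P={6,9}:  v_{6} + v_{9} = 2·v_{0} + v_{10} ; sig = (2;(1,2))
  P={0,2,10}:  v_{0} + v_{2} + v_{10} = 0 ; sig = (3;())
  P={1,4,11}:  v_{1} + v_{4} + v_{11} = 0 ; sig = (3;())
  P={0,8,10}:  v_{0} + v_{8} + v_{10} = v_{9} ; sig = (3;(1))
  P={2,6,10}:  v_{2} + v_{6} + v_{10} = v_{7} ; sig = (3;(1))
  P={2,6,11}:  v_{2} + v_{6} + v_{11} = v_{3} ; sig = (3;(1))
  P={4,8,11}:  v_{4} + v_{8} + v_{11} = v_{5} ; sig = (3;(1))
  P={1,3,4}:  v_{1} + v_{3} + v_{4} = v_{2} + v_{6} ; sig = (3;(1,1))
  P={4,9,11}:  v_{4} + v_{9} + v_{11} = v_{0} + v_{5} + v_{10} ; sig = (3;(1,1,1))

Hence PRS(X_Σ) =
[(2;()), (2;(1)), (2;(1)), (2;(1)), (2;(1)), (2;(1,1)), (2;(1,1)), (2;(1,1)), (2;(1,1)), (2;(1,1,1)), (2;(1,1,1)), (2;(1,1,1,2)), (2;(1,2)), (3;()), (3;()), (3;(1)), (3;(1)), (3;(1)), (3;(1)), (3;(1,1)), (3;(1,1,1))]


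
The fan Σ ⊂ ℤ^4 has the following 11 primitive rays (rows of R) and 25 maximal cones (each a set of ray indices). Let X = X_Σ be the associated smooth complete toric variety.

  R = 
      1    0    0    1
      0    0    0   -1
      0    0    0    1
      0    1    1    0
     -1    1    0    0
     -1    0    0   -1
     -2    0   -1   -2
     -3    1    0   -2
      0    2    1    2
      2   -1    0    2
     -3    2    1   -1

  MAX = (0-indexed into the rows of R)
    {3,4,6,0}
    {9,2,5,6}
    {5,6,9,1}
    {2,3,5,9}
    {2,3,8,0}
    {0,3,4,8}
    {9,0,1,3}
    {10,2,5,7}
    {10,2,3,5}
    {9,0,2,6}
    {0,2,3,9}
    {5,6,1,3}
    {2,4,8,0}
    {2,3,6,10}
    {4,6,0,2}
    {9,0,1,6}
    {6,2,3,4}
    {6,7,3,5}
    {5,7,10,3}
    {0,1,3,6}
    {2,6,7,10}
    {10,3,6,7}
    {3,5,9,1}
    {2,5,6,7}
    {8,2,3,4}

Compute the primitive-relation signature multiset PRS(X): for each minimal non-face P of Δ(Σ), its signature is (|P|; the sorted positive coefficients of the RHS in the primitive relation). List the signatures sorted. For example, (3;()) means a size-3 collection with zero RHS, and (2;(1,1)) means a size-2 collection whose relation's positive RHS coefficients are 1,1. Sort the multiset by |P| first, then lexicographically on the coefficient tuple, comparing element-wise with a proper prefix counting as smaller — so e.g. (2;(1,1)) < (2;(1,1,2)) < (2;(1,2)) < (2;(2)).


25 minimal non-faces of Δ(Σ) (on 11 rays):

  P = {0,5}:  v_{0} + v_{5} = 0  ⟹  sig = (2;())
  P = {1,2}:  v_{1} + v_{2} = 0  ⟹  sig = (2;())
  P = {1,10}:  v_{1} + v_{10} = v_{3} + v_{7}  ⟹  sig = (2;(1,1))
  P = {4,9}:  v_{4} + v_{9} = v_{0} + v_{2}  ⟹  sig = (2;(1,1))
  P = {7,9}:  v_{7} + v_{9} = v_{2} + v_{5}  ⟹  sig = (2;(1,1))
  P = {0,7}:  v_{0} + v_{7} = v_{2} + v_{3} + v_{6}  ⟹  sig = (2;(1,1,1))
  P = {1,4}:  v_{1} + v_{4} = v_{0} + v_{3} + v_{6}  ⟹  sig = (2;(1,1,1))
  P = {1,7}:  v_{1} + v_{7} = v_{3} + v_{5} + v_{6}  ⟹  sig = (2;(1,1,1))
  P = {1,8}:  v_{1} + v_{8} = v_{0} + v_{3} + v_{4}  ⟹  sig = (2;(1,1,1))
  P = {4,5}:  v_{4} + v_{5} = v_{2} + v_{3} + v_{6}  ⟹  sig = (2;(1,1,1))
  P = {5,8}:  v_{5} + v_{8} = v_{2} + v_{3} + v_{4}  ⟹  sig = (2;(1,1,1))
  P = {9,10}:  v_{9} + v_{10} = 2·v_{2} + v_{3} + v_{5}  ⟹  sig = (2;(1,1,2))
  P = {7,8}:  v_{7} + v_{8} = 2·v_{2} + 2·v_{3} + v_{4} + v_{6}  ⟹  sig = (2;(1,1,2,2))
  P = {8,10}:  v_{8} + v_{10} = 3·v_{2} + 3·v_{3} + v_{4} + v_{6}  ⟹  sig = (2;(1,1,3,3))
  P = {0,10}:  v_{0} + v_{10} = 2·v_{2} + 2·v_{3} + v_{6}  ⟹  sig = (2;(1,2,2))
  P = {8,9}:  v_{8} + v_{9} = 2·v_{0} + 2·v_{2} + v_{3}  ⟹  sig = (2;(1,2,2))
  P = {6,8}:  v_{6} + v_{8} = 2·v_{4}  ⟹  sig = (2;(2))
  P = {4,7}:  v_{4} + v_{7} = 2·v_{2} + 2·v_{3} + 2·v_{6}  ⟹  sig = (2;(2,2,2))
  P = {4,10}:  v_{4} + v_{10} = 3·v_{2} + 3·v_{3} + 2·v_{6}  ⟹  sig = (2;(2,3,3))
  P = {3,6,9}:  v_{3} + v_{6} + v_{9} = 0  ⟹  sig = (3;())
  P = {2,3,7}:  v_{2} + v_{3} + v_{7} = v_{10}  ⟹  sig = (3;(1))
  P = {5,6,10}:  v_{5} + v_{6} + v_{10} = 2·v_{7}  ⟹  sig = (3;(2))
  P = {0,2,3,4}:  v_{0} + v_{2} + v_{3} + v_{4} = v_{8}  ⟹  sig = (4;(1))
  P = {0,2,3,6}:  v_{0} + v_{2} + v_{3} + v_{6} = v_{4}  ⟹  sig = (4;(1))
  P = {2,3,5,6}:  v_{2} + v_{3} + v_{5} + v_{6} = v_{7}  ⟹  sig = (4;(1))

Signatures (|P|; sorted positive RHS coefficients), sorted:
    |P|=2: 19 collections, coeffs (), (), (1,1), (1,1), (1,1), (1,1,1), (1,1,1), (1,1,1), (1,1,1), (1,1,1), (1,1,1), (1,1,2), (1,1,2,2), (1,1,3,3), (1,2,2), (1,2,2), (2), (2,2,2), (2,3,3)
    |P|=3: 3 collections, coeffs (), (1), (2)
    |P|=4: 3 collections, coeffs (1), (1), (1)


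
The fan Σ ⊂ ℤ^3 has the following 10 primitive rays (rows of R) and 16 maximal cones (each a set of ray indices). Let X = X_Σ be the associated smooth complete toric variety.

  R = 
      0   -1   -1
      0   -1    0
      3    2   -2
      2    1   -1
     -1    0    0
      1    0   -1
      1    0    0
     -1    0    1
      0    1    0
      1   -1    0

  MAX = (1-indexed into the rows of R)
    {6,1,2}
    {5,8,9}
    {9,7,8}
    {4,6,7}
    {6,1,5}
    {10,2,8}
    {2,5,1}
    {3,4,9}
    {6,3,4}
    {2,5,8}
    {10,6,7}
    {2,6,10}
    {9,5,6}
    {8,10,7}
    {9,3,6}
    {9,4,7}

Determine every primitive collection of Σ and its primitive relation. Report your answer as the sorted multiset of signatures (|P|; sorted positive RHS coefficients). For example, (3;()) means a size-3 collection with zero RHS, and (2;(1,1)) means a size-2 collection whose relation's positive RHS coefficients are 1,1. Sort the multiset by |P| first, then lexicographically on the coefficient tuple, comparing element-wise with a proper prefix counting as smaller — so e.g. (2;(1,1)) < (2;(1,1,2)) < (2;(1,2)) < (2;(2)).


24 minimal non-faces of Δ(Σ) (on 10 rays):

  • {2,9}:  v_{2} + v_{9} = 0 — sig = (2;())
  • {5,7}:  v_{5} + v_{7} = 0 — sig = (2;())
  • {6,8}:  v_{6} + v_{8} = 0 — sig = (2;())
  • {2,7}:  v_{2} + v_{7} = v_{10} — sig = (2;(1))
  • {5,10}:  v_{5} + v_{10} = v_{2} — sig = (2;(1))
  • {9,10}:  v_{9} + v_{10} = v_{7} — sig = (2;(1))
  • {1,7}:  v_{1} + v_{7} = v_{2} + v_{6} — sig = (2;(1,1))
  • {1,8}:  v_{1} + v_{8} = v_{2} + v_{5} — sig = (2;(1,1))
  • {1,9}:  v_{1} + v_{9} = v_{5} + v_{6} — sig = (2;(1,1))
  • {2,3}:  v_{2} + v_{3} = v_{4} + v_{6} — sig = (2;(1,1))
  • {2,4}:  v_{2} + v_{4} = v_{6} + v_{7} — sig = (2;(1,1))
  • {3,8}:  v_{3} + v_{8} = v_{4} + v_{9} — sig = (2;(1,1))
  • {4,5}:  v_{4} + v_{5} = v_{6} + v_{9} — sig = (2;(1,1))
  • {4,8}:  v_{4} + v_{8} = v_{7} + v_{9} — sig = (2;(1,1))
  • {3,10}:  v_{3} + v_{10} = v_{4} + v_{6} + v_{7} — sig = (2;(1,1,1))
  • {1,10}:  v_{1} + v_{10} = 2·v_{2} + v_{6} — sig = (2;(1,2))
  • {4,10}:  v_{4} + v_{10} = v_{6} + 2·v_{7} — sig = (2;(1,2))
  • {1,3}:  v_{1} + v_{3} = 3·v_{6} + v_{9} — sig = (2;(1,3))
  • {1,4}:  v_{1} + v_{4} = 2·v_{6} — sig = (2;(2))
  • {3,7}:  v_{3} + v_{7} = 2·v_{4} — sig = (2;(2))
  • {3,5}:  v_{3} + v_{5} = 2·v_{6} + 2·v_{9} — sig = (2;(2,2))
  • {2,5,6}:  v_{2} + v_{5} + v_{6} = v_{1} — sig = (3;(1))
  • {4,6,9}:  v_{4} + v_{6} + v_{9} = v_{3} — sig = (3;(1))
  • {6,7,9}:  v_{6} + v_{7} + v_{9} = v_{4} — sig = (3;(1))

Hence PRS(X_Σ) =
    |P|=2: 21 collections, coeffs (), (), (), (1), (1), (1), (1,1), (1,1), (1,1), (1,1), (1,1), (1,1), (1,1), (1,1), (1,1,1), (1,2), (1,2), (1,3), (2), (2), (2,2)
    |P|=3: 3 collections, coeffs (1), (1), (1)


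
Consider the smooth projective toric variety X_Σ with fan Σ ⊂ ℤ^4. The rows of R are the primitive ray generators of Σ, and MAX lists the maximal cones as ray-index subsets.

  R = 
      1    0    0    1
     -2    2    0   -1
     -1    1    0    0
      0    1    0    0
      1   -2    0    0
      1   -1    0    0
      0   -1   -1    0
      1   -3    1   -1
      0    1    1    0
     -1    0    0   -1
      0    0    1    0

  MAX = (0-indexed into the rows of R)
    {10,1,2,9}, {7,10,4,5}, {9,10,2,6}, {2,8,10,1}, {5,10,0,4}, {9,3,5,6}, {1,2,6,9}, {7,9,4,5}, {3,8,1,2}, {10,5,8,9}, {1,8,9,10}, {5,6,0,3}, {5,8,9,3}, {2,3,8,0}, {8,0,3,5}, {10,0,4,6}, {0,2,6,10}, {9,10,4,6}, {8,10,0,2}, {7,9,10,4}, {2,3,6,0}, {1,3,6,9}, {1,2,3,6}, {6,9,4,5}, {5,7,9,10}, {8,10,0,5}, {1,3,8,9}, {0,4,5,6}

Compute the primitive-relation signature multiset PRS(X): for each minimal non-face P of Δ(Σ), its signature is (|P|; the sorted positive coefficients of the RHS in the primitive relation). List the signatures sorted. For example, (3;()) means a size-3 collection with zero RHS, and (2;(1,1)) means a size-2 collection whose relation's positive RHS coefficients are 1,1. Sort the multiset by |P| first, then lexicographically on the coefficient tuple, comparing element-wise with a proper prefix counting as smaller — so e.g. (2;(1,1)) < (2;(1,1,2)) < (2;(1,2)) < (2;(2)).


21 collections generate NE(X_Σ); each relation:

  • {0,9}:  v_{0} + v_{9} = 0 ; sig = (2;())
  • {2,5}:  v_{2} + v_{5} = 0 ; sig = (2;())
  • {6,8}:  v_{6} + v_{8} = 0 ; sig = (2;())
  • {1,4}:  v_{1} + v_{4} = v_{9} ; sig = (2;(1))
  • {3,4}:  v_{3} + v_{4} = v_{5} ; sig = (2;(1))
  • {3,10}:  v_{3} + v_{10} = v_{8} ; sig = (2;(1))
  • {0,1}:  v_{0} + v_{1} = v_{2} + v_{3} ; sig = (2;(1,1))
  • {1,5}:  v_{1} + v_{5} = v_{3} + v_{9} ; sig = (2;(1,1))
  • {2,4}:  v_{2} + v_{4} = v_{6} + v_{10} ; sig = (2;(1,1))
  • {4,8}:  v_{4} + v_{8} = v_{5} + v_{10} ; sig = (2;(1,1))
  • {0,7}:  v_{0} + v_{7} = v_{4} + v_{5} + v_{10} ; sig = (2;(1,1,1))
  • {2,7}:  v_{2} + v_{7} = v_{4} + v_{9} + v_{10} ; sig = (2;(1,1,1))
  • {1,7}:  v_{1} + v_{7} = v_{5} + 2·v_{9} + v_{10} ; sig = (2;(1,1,2))
  • {3,7}:  v_{3} + v_{7} = 2·v_{5} + v_{9} + v_{10} ; sig = (2;(1,1,2))
  • {6,7}:  v_{6} + v_{7} = 2·v_{4} + v_{9} ; sig = (2;(1,2))
  • {7,8}:  v_{7} + v_{8} = 2·v_{5} + v_{9} + 2·v_{10} ; sig = (2;(1,2,2))
  • {2,3,9}:  v_{2} + v_{3} + v_{9} = v_{1} ; sig = (3;(1))
  • {5,6,10}:  v_{5} + v_{6} + v_{10} = v_{4} ; sig = (3;(1))
  • {1,6,10}:  v_{1} + v_{6} + v_{10} = v_{2} + v_{9} ; sig = (3;(1,1))
  • {2,8,9}:  v_{2} + v_{8} + v_{9} = v_{1} + v_{10} ; sig = (3;(1,1))
  • {4,5,9,10}:  v_{4} + v_{5} + v_{9} + v_{10} = v_{7} ; sig = (4;(1))

Sorted signature multiset PRS(X):
    |P|=2: 16 collections, coeffs (), (), (), (1), (1), (1), (1,1), (1,1), (1,1), (1,1), (1,1,1), (1,1,1), (1,1,2), (1,1,2), (1,2), (1,2,2)
    |P|=3: 4 collections, coeffs (1), (1), (1,1), (1,1)
    |P|=4: 1 collection, coeffs (1)


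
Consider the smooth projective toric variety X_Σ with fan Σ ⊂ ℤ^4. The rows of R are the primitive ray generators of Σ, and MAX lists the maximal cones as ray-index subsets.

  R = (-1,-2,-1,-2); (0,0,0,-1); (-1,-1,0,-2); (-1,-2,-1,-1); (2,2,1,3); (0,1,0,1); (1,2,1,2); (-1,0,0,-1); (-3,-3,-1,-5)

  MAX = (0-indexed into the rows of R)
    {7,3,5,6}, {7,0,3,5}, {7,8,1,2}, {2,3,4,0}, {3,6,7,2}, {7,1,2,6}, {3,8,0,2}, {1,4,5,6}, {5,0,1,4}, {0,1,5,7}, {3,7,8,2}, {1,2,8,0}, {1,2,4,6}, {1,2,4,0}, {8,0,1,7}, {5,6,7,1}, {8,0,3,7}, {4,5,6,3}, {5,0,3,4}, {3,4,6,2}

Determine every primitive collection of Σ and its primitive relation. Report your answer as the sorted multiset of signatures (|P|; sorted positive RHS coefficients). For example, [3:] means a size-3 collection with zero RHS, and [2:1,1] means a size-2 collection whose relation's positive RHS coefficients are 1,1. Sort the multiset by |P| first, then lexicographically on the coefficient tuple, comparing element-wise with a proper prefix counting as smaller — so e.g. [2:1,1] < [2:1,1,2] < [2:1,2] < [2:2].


Σ has 8 primitive collections:

  • {0,6}:  v_{0} + v_{6} = 0  →  sig = [2:]
  • {1,3}:  v_{1} + v_{3} = v_{0}  →  sig = [2:1]
  • {2,5}:  v_{2} + v_{5} = v_{7}  →  sig = [2:1]
  • {4,7}:  v_{4} + v_{7} = v_{6}  →  sig = [2:1]
  • {4,8}:  v_{4} + v_{8} = v_{2}  →  sig = [2:1]
  • {6,8}:  v_{6} + v_{8} = v_{2} + v_{7}  →  sig = [2:1,1]
  • {5,8}:  v_{5} + v_{8} = v_{0} + 2·v_{7}  →  sig = [2:1,2]
  • {0,2,7}:  v_{0} + v_{2} + v_{7} = v_{8}  →  sig = [3:1]

so the primitive-relation signature multiset is
[[2:], [2:1], [2:1], [2:1], [2:1], [2:1,1], [2:1,2], [3:1]]


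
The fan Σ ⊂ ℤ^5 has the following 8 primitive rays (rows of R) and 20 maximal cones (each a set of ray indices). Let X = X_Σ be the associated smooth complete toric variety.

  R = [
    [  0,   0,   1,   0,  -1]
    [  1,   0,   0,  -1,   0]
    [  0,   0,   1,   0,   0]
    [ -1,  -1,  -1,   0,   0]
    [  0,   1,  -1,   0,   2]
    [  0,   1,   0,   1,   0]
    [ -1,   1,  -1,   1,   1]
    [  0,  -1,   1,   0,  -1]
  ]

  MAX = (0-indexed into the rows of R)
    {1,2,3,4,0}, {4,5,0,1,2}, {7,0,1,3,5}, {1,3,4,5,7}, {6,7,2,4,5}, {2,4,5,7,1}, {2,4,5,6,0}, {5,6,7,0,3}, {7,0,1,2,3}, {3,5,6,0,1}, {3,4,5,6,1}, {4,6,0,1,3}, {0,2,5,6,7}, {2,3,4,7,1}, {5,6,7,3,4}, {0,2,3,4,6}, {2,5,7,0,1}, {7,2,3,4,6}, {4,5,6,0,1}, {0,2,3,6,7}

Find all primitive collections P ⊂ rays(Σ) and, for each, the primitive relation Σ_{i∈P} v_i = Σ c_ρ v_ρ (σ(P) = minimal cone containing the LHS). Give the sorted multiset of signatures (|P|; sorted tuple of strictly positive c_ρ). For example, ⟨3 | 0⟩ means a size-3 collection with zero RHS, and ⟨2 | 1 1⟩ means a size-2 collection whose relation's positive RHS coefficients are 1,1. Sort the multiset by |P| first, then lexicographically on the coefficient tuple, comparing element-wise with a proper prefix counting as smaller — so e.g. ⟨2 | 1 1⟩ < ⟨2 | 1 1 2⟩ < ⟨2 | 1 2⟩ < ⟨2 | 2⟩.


5 collections generate NE(X_Σ); each relation:

  P = {1,6,7}:  v_{1} + v_{6} + v_{7} = 0 — sig = ⟨3 | 0⟩
  P = {0,4,7}:  v_{0} + v_{4} + v_{7} = v_{2} — sig = ⟨3 | 1⟩
  P = {1,2,6}:  v_{1} + v_{2} + v_{6} = v_{0} + v_{4} — sig = ⟨3 | 1 1⟩
  P = {2,3,5}:  v_{2} + v_{3} + v_{5} = v_{6} + v_{7} — sig = ⟨3 | 1 1⟩
  P = {0,3,4,5}:  v_{0} + v_{3} + v_{4} + v_{5} = v_{6} — sig = ⟨4 | 1⟩

Signatures (|P|; sorted positive RHS coefficients), sorted:
    |P|=3: 4 collections, coeffs (), (1), (1,1), (1,1)
    |P|=4: 1 collection, coeffs (1)


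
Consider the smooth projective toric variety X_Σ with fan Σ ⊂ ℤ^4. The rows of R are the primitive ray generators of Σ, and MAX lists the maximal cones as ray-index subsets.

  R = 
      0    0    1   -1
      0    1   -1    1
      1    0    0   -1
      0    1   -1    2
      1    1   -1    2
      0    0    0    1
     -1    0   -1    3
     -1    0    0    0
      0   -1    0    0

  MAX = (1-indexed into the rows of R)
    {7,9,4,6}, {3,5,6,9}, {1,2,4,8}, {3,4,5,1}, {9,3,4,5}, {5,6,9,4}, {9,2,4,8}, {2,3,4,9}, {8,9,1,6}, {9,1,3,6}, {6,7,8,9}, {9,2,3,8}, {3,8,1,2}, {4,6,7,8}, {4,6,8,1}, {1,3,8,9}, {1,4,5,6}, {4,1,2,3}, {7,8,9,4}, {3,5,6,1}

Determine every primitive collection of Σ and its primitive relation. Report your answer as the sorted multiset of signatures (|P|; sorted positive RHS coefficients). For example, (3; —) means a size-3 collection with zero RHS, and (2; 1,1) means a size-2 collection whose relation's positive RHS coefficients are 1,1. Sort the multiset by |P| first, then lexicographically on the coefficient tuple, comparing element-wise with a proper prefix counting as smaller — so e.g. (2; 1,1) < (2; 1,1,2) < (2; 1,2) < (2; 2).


Σ has 14 primitive collections:

  P={2,6}:  v_{2} + v_{6} = v_{4}  →  sig = (2; 1)
  P={5,8}:  v_{5} + v_{8} = v_{4}  →  sig = (2; 1)
  P={3,7}:  v_{3} + v_{7} = v_{4} + v_{9}  →  sig = (2; 1,1)
  P={2,7}:  v_{2} + v_{7} = 2·v_{4} + v_{8} + v_{9}  →  sig = (2; 1,1,2)
  P={5,7}:  v_{5} + v_{7} = 2·v_{4} + v_{6} + v_{9}  →  sig = (2; 1,1,2)
  P={1,7}:  v_{1} + v_{7} = 2·v_{6} + v_{8}  →  sig = (2; 1,2)
  P={2,5}:  v_{2} + v_{5} = v_{3} + 2·v_{4}  →  sig = (2; 1,2)
  P={1,2,9}:  v_{1} + v_{2} + v_{9} = 0  →  sig = (3; —)
  P={3,6,8}:  v_{3} + v_{6} + v_{8} = 0  →  sig = (3; —)
  P={1,4,9}:  v_{1} + v_{4} + v_{9} = v_{6}  →  sig = (3; 1)
  P={3,4,6}:  v_{3} + v_{4} + v_{6} = v_{5}  →  sig = (3; 1)
  P={3,4,8}:  v_{3} + v_{4} + v_{8} = v_{2}  →  sig = (3; 1)
  P={1,5,9}:  v_{1} + v_{5} + v_{9} = v_{3} + 2·v_{6}  →  sig = (3; 1,2)
  P={4,6,8,9}:  v_{4} + v_{6} + v_{8} + v_{9} = v_{7}  →  sig = (4; 1)

Hence PRS(X_Σ) =
{ (2; 1) ×2,  (2; 1,1),  (2; 1,1,2) ×2,  (2; 1,2) ×2,  (3; —) ×2,  (3; 1) ×3,  (3; 1,2),  (4; 1) }


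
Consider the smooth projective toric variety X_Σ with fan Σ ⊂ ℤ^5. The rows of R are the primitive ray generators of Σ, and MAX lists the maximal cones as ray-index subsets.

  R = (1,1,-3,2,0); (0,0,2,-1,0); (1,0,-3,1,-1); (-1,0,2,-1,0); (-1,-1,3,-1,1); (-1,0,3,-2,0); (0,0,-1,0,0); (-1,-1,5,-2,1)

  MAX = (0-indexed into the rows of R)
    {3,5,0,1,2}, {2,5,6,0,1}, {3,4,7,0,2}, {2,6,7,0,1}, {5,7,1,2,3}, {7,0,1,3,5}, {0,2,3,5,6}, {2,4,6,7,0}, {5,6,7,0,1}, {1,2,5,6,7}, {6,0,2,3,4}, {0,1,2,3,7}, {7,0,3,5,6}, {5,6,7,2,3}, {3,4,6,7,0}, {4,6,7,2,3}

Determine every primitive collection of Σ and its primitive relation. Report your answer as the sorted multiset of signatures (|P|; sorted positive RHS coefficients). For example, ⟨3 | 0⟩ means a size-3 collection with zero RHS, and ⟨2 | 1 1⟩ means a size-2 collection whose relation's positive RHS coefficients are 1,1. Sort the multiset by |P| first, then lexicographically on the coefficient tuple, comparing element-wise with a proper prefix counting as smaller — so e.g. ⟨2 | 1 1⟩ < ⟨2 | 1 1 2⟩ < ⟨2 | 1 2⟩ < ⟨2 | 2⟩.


Δ(Σ) — 8 vertices, 5 min non-faces:

  P = {1,4}:  v_{1} + v_{4} = v_{7}  →  sig = ⟨2 | 1⟩
  P = {4,5}:  v_{4} + v_{5} = v_{3} + v_{6} + v_{7}  →  sig = ⟨2 | 1 1 1⟩
  P = {1,3,6}:  v_{1} + v_{3} + v_{6} = v_{5}  →  sig = ⟨3 | 1⟩
  P = {0,2,5,7}:  v_{0} + v_{2} + v_{5} + v_{7} = v_{1}  →  sig = ⟨4 | 1⟩
  P = {0,2,3,6,7}:  v_{0} + v_{2} + v_{3} + v_{6} + v_{7} = 0  →  sig = ⟨5 | 0⟩

Hence PRS(X_Σ) =
    ⟨2 | 1⟩
    ⟨2 | 1 1 1⟩
    ⟨3 | 1⟩
    ⟨4 | 1⟩
    ⟨5 | 0⟩
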